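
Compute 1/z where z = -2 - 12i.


|z|^2 = 4+144 = 148
1/z = (-2 + 12i)/148

1/z = -0.0135 + 0.0811i


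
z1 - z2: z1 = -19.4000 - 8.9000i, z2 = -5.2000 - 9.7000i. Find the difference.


Real: -19.4 + 5.2 = -14.2
Imag: -8.9 + 9.7 = 0.8

-14.2000 + 0.8000i


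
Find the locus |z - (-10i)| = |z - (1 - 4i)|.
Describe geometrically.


Equal distances means the locus is the perpendicular bisector of z1 and z2.
Midpoint = ((0+1)/2, (-10+(-4))/2) = (0.5000, -7.0000)

Perpendicular bisector through (0.5000, -7.0000)


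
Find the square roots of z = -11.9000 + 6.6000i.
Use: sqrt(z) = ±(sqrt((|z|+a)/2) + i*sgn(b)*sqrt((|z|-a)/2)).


|z| = sqrt(141.61+43.56) = 13.6077
sqrt((|z|+a)/2) = sqrt((13.6077+(-11.9))/2) = sqrt(0.8539) = 0.9240
sqrt((|z|-a)/2) = sqrt((13.6077-(-11.9))/2) = sqrt(12.7539) = 3.5713

±(0.9240 + 3.5713i) i.e. 0.9240 + 3.5713i and -0.9240 - 3.5713i


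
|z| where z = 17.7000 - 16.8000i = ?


|z| = sqrt(17.7^2 + (-16.8)^2) = sqrt(313.29 + 282.24) = sqrt(595.53) = 24.4035

|z| = 24.4035


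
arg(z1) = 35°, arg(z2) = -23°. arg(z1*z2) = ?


arg(z1*z2) = 35° - 23° = 12°
Normalized to (-180°, 180°]: 12°

12°


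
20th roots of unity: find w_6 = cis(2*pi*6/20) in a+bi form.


Angle = 360*6/20 = 108°
a = cos(108°) = -0.3090
b = sin(108°) = 0.9511

-0.3090 + 0.9511i


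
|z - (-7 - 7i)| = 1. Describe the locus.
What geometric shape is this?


|z - z0| = r is a circle with center z0 and radius r.
Center = (-7, -7), radius = 1

Circle with center (-7, -7) and radius 1


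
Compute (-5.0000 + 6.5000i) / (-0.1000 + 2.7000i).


Conjugate of z2 = -0.1000 - 2.7000i
Numerator: (-5.0000 + 6.5000i)(-0.1000 - 2.7000i) = 18.0500 + 12.8500i
Denominator: (-0.1)^2 + 2.7^2 = 7.3
Result = (18.0500 + 12.8500i)/7.3

2.4726 + 1.7603i


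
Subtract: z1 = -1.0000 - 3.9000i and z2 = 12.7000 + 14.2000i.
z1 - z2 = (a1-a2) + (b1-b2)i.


Real: -1 - 12.7 = -13.7
Imag: -3.9 - 14.2 = -18.1

-13.7000 - 18.1000i


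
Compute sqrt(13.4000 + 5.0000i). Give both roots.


|z| = sqrt(179.56+25) = 14.3024
sqrt((|z|+a)/2) = sqrt((14.3024+13.4)/2) = sqrt(13.8512) = 3.7217
sqrt((|z|-a)/2) = sqrt((14.3024-13.4)/2) = sqrt(0.4512) = 0.6717

±(3.7217 + 0.6717i) i.e. 3.7217 + 0.6717i and -3.7217 - 0.6717i


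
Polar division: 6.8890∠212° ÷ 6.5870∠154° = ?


r = 6.8890 / 6.5870 = 1.0458
theta = 212° - 154° = 58° = 58° (mod 360)

1.0458 cis(58°)


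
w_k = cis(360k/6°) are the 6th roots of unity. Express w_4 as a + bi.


Angle = 360*4/6 = 240°
a = cos(240°) = -0.5000
b = sin(240°) = -0.8660

-0.5000 - 0.8660i


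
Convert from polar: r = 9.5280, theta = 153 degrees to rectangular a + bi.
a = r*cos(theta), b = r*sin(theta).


a = 9.5280*cos(153°) = 9.5280*(-0.89101) = -8.4895
b = 9.5280*sin(153°) = 9.5280*0.45399 = 4.3256

-8.4895 + 4.3256i


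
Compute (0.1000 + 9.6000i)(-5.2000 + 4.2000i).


Real = 0.1*(-5.2) - 9.6*4.2 = -0.52 - 40.32 = -40.84
Imag = 0.1*4.2 - (5.2)*9.6 = 0.42 - (49.92) = -49.5

-40.8400 - 49.5000i


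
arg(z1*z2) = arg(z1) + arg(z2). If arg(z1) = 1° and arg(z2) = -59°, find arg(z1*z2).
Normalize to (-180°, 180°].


arg(z1*z2) = 1° - 59° = -58°
Normalized to (-180°, 180°]: -58°

-58°


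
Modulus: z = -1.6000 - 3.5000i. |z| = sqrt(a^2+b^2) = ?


|z| = sqrt((-1.6)^2 + (-3.5)^2) = sqrt(2.56 + 12.25) = sqrt(14.81) = 3.8484

|z| = 3.8484


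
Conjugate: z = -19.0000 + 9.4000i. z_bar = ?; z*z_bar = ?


z_bar = -19.0000 - 9.4000i
z*z_bar = (-19)^2 + 9.4^2 = 361 + 88.36 = 449.36

z_bar = -19.0000 - 9.4000i, z*z_bar = 449.36


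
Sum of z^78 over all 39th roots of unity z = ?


The roots are w_k = w^k with w = e^(2*pi*i/39), and (w^k)^78 = (w^78)^k.
So S = 1 + u + u^2 + ... + u^(38) with u = w^78.
78 = 2*39 + 0, so 78 is a multiple of 39 and u = (w^39)^2 = 1.
Every one of the 39 terms equals 1: S = 39

S = 39


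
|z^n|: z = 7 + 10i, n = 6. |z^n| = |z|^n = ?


|z| = sqrt(49+100) = sqrt(149) = 12.2066
|z^6| = |z|^6 = (sqrt(149))^6 = 149^3 = 3307949

|z^6| = 3307949


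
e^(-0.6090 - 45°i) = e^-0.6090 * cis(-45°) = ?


e^-0.6090 = 0.5439
cos(-45°) = 0.7071
sin(-45°) = -0.7071
Real = 0.5439*0.7071 = 0.3846
Imag = 0.5439*(-0.7071) = -0.3846

0.3846 - 0.3846i


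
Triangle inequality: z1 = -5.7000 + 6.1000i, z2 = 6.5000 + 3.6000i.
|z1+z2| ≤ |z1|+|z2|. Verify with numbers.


|z1| = sqrt((-5.7)^2 + 6.1^2) = sqrt(69.7) = 8.3487
|z2| = sqrt(6.5^2 + 3.6^2) = sqrt(55.21) = 7.4303
z1+z2 = 0.8000 + 9.7000i
|z1+z2| = sqrt(94.73) = 9.7329
|z1|+|z2| = 8.3487 + 7.4303 = 15.7790

|z1+z2| = 9.7329 ≤ |z1|+|z2| = 15.7790 (verified)


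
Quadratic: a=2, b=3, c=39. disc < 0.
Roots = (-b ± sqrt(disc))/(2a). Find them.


disc = 3^2 - 4*2*39 = 9 - 312 = -303
sqrt(|disc|) = sqrt(303) = 17.4069
Real part = -3/(2*2) = -0.7500
Imag part = 17.4069/(2*2) = 4.3517

-0.7500 ± 4.3517i


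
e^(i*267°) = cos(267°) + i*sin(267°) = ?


cos(267°) = -0.0523
sin(267°) = -0.9986

e^(i*267°) = -0.0523 - 0.9986i


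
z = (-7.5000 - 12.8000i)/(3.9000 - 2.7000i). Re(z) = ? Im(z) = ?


Multiply by conjugate: (-7.5000 - 12.8000i)(3.9000 + 2.7000i) / (3.9^2 + (-2.7)^2)
Numerator real = -7.5*3.9 - (12.8)*(-2.7) = 5.31
Numerator imag = -12.8*3.9 - (-7.5)*(-2.7) = -70.17
Denominator = 22.5
Re(z) = 5.31/22.5 = 0.2360
Im(z) = -70.17/22.5 = -3.1187

Re(z) = 0.2360, Im(z) = -3.1187


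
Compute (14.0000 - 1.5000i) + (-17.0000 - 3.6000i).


Real: 14 - 17 = -3
Imag: -1.5 - 3.6 = -5.1

-3.0000 - 5.1000i


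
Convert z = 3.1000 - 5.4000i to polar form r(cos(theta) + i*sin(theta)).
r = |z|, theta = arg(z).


r = sqrt(9.61+29.16) = sqrt(38.77) = 6.2266
theta = atan2(-5.4, 3.1) = -60.1410 degrees

r = 6.2266, theta = -60.1410 degrees


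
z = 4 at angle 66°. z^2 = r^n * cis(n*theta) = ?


r^2 = 4^2 = 16
n*theta = 2*66° = 132° = 132° (mod 360)
a = 16*cos(132°) = -10.7061
b = 16*sin(132°) = 11.8903

16 cis(132°) = -10.7061 + 11.8903i


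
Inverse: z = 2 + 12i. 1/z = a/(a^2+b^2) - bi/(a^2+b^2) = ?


|z|^2 = 4+144 = 148
1/z = (2 - 12i)/148

1/z = 0.0135 - 0.0811i


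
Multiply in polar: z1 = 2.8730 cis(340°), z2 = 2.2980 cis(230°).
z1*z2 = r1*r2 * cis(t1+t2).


r = 2.8730 * 2.2980 = 6.6022
theta = 340° + 230° = 570° = 210° (mod 360)

6.6022 cis(210°)


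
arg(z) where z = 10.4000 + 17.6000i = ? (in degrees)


Re = 10.4, Im = 17.6
arg = atan2(17.6, 10.4) = 59.4208 degrees

arg(z) = 59.4208 degrees


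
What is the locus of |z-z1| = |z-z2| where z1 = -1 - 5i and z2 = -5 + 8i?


Equal distances means the locus is the perpendicular bisector of z1 and z2.
Midpoint = ((-1+(-5))/2, (-5+8)/2) = (-3.0000, 1.5000)

Perpendicular bisector through (-3.0000, 1.5000)


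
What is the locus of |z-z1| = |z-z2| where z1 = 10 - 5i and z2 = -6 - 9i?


Equal distances means the locus is the perpendicular bisector of z1 and z2.
Midpoint = ((10+(-6))/2, (-5+(-9))/2) = (2.0000, -7.0000)

Perpendicular bisector through (2.0000, -7.0000)


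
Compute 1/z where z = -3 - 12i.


|z|^2 = 9+144 = 153
1/z = (-3 + 12i)/153

1/z = -0.0196 + 0.0784i


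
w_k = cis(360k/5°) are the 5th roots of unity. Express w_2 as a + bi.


Angle = 360*2/5 = 144°
a = cos(144°) = -0.8090
b = sin(144°) = 0.5878

-0.8090 + 0.5878i


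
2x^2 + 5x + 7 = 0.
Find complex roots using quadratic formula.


disc = 5^2 - 4*2*7 = 25 - 56 = -31
sqrt(|disc|) = sqrt(31) = 5.5678
Real part = -5/(2*2) = -1.2500
Imag part = 5.5678/(2*2) = 1.3919

-1.2500 ± 1.3919i


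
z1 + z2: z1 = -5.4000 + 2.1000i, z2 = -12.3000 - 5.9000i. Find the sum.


Real: -5.4 - 12.3 = -17.7
Imag: 2.1 - 5.9 = -3.8

-17.7000 - 3.8000i


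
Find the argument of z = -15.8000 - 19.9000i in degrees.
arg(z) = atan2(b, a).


Re = -15.8, Im = -19.9
arg = atan2(-19.9, -15.8) = -128.4485 degrees

arg(z) = -128.4485 degrees


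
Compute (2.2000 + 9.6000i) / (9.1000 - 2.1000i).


Conjugate of z2 = 9.1000 + 2.1000i
Numerator: (2.2000 + 9.6000i)(9.1000 + 2.1000i) = -0.1400 + 91.9800i
Denominator: 9.1^2 + (-2.1)^2 = 87.22
Result = (-0.1400 + 91.9800i)/87.22

-0.0016 + 1.0546i


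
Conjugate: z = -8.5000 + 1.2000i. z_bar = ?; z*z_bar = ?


z_bar = -8.5000 - 1.2000i
z*z_bar = (-8.5)^2 + 1.2^2 = 72.25 + 1.44 = 73.69

z_bar = -8.5000 - 1.2000i, z*z_bar = 73.69


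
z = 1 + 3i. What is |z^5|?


|z| = sqrt(1+9) = sqrt(10) = 3.1623
|z^5| = |z|^5 = (sqrt(10))^5 = 10^2 * sqrt(10) = 100*sqrt(10)

|z^5| = 100*sqrt(10) ≈ 316.2278


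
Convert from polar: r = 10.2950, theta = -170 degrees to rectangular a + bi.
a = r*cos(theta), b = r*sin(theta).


a = 10.2950*cos(-170°) = 10.2950*(-0.98481) = -10.1386
b = 10.2950*sin(-170°) = 10.2950*(-0.17365) = -1.7877

-10.1386 - 1.7877i


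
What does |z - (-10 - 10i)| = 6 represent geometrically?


|z - z0| = r is a circle with center z0 and radius r.
Center = (-10, -10), radius = 6

Circle with center (-10, -10) and radius 6


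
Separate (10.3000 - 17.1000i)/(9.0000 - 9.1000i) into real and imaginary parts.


Multiply by conjugate: (10.3000 - 17.1000i)(9.0000 + 9.1000i) / (9^2 + (-9.1)^2)
Numerator real = 10.3*9 - (17.1)*(-9.1) = 248.31
Numerator imag = -17.1*9 - 10.3*(-9.1) = -60.17
Denominator = 163.81
Re(z) = 248.31/163.81 = 1.5158
Im(z) = -60.17/163.81 = -0.3673

Re(z) = 1.5158, Im(z) = -0.3673


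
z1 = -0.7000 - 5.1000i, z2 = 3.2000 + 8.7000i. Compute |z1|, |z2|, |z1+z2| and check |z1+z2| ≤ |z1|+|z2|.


|z1| = sqrt((-0.7)^2 + (-5.1)^2) = sqrt(26.5) = 5.1478
|z2| = sqrt(3.2^2 + 8.7^2) = sqrt(85.93) = 9.2698
z1+z2 = 2.5000 + 3.6000i
|z1+z2| = sqrt(19.21) = 4.3829
|z1|+|z2| = 5.1478 + 9.2698 = 14.4176

|z1+z2| = 4.3829 ≤ |z1|+|z2| = 14.4176 (verified)


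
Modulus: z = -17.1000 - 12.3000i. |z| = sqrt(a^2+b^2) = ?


|z| = sqrt((-17.1)^2 + (-12.3)^2) = sqrt(292.41 + 151.29) = sqrt(443.7) = 21.0642

|z| = 21.0642


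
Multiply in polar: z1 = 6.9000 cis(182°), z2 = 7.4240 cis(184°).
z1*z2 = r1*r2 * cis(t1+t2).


r = 6.9000 * 7.4240 = 51.2256
theta = 182° + 184° = 366° = 6° (mod 360)

51.2256 cis(6°)


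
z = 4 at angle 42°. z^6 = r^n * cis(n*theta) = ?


r^6 = 4^6 = 4096
n*theta = 6*42° = 252° = 252° (mod 360)
a = 4096*cos(252°) = -1265.7336
b = 4096*sin(252°) = -3895.5275

4096 cis(252°) = -1265.7336 - 3895.5275i


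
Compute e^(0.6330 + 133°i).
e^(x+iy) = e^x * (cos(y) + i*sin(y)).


e^0.6330 = 1.88325
cos(133°) = -0.682
sin(133°) = 0.73135
Real = 1.88325*(-0.682) = -1.2844
Imag = 1.88325*0.73135 = 1.3773

-1.2844 + 1.3773i


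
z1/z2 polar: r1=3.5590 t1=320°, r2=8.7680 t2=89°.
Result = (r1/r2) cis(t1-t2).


r = 3.5590 / 8.7680 = 0.4059
theta = 320° - 89° = 231° = 231° (mod 360)

0.4059 cis(231°)


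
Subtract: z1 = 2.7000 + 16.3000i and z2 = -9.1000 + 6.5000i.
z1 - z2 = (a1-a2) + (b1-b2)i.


Real: 2.7 + 9.1 = 11.8
Imag: 16.3 - 6.5 = 9.8

11.8000 + 9.8000i


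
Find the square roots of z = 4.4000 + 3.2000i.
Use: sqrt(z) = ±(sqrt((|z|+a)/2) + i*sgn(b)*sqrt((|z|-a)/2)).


|z| = sqrt(19.36+10.24) = 5.4406
sqrt((|z|+a)/2) = sqrt((5.4406+4.4)/2) = sqrt(4.9203) = 2.2182
sqrt((|z|-a)/2) = sqrt((5.4406-4.4)/2) = sqrt(0.5203) = 0.7213

±(2.2182 + 0.7213i) i.e. 2.2182 + 0.7213i and -2.2182 - 0.7213i


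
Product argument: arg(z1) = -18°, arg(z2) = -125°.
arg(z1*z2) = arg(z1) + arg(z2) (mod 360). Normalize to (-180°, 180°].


arg(z1*z2) = -18° - 125° = -143°
Normalized to (-180°, 180°]: -143°

-143°


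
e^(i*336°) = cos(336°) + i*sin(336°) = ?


cos(336°) = 0.9135
sin(336°) = -0.4067

e^(i*336°) = 0.9135 - 0.4067i


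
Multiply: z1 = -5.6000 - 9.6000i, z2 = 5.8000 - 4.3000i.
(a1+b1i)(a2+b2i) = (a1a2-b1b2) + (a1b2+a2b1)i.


Real = -5.6*5.8 - (-9.6)*(-4.3) = -32.48 - 41.28 = -73.76
Imag = -5.6*(-4.3) + 5.8*(-9.6) = 24.08 - (55.68) = -31.6

-73.7600 - 31.6000i


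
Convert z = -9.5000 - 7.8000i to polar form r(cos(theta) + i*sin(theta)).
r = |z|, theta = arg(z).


r = sqrt(90.25+60.84) = sqrt(151.09) = 12.2919
theta = atan2(-7.8, -9.5) = -140.6122 degrees

r = 12.2919, theta = -140.6122 degrees


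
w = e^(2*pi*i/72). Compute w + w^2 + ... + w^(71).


With w = e^(2*pi*i/72), all 72 of the 72th roots of unity w^0 = 1, w, ..., w^(71) sum to 0: 1 + w + ... + w^(71) = (1 - w^72)/(1 - w) = 0 since w^72 = 1, w ≠ 1.
Removing the root 1: w + w^2 + ... + w^(71) = 0 - 1 = -1

Sum = -1


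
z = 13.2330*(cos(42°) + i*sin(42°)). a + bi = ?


a = 13.2330*cos(42°) = 13.2330*0.74314 = 9.8340
b = 13.2330*sin(42°) = 13.2330*0.66913 = 8.8546

9.8340 + 8.8546i


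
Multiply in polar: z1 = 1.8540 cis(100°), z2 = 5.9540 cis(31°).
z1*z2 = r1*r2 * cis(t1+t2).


r = 1.8540 * 5.9540 = 11.0387
theta = 100° + 31° = 131° = 131° (mod 360)

11.0387 cis(131°)


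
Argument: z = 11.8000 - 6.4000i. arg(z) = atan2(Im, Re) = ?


Re = 11.8, Im = -6.4
arg = atan2(-6.4, 11.8) = -28.4742 degrees

arg(z) = -28.4742 degrees


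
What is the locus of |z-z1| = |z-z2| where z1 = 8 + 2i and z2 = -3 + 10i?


Equal distances means the locus is the perpendicular bisector of z1 and z2.
Midpoint = ((8+(-3))/2, (2+10)/2) = (2.5000, 6.0000)

Perpendicular bisector through (2.5000, 6.0000)


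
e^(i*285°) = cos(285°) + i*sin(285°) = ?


cos(285°) = 0.2588
sin(285°) = -0.9659

e^(i*285°) = 0.2588 - 0.9659i


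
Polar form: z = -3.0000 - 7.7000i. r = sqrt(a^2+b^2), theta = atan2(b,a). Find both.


r = sqrt(9+59.29) = sqrt(68.29) = 8.2638
theta = atan2(-7.7, -3) = -111.2864 degrees

r = 8.2638, theta = -111.2864 degrees


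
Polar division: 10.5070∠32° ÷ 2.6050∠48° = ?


r = 10.5070 / 2.6050 = 4.0334
theta = 32° - 48° = -16° = 344° (mod 360)

4.0334 cis(344°)


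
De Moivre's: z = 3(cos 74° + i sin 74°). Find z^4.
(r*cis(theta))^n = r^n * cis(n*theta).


r^4 = 3^4 = 81
n*theta = 4*74° = 296° = 296° (mod 360)
a = 81*cos(296°) = 35.5081
b = 81*sin(296°) = -72.8023

81 cis(296°) = 35.5081 - 72.8023i


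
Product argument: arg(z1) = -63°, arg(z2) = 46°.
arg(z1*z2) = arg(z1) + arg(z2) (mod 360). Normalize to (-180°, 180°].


arg(z1*z2) = -63° + 46° = -17°
Normalized to (-180°, 180°]: -17°

-17°


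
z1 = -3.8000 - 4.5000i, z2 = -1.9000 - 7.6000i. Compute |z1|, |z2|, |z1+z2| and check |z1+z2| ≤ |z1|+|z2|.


|z1| = sqrt((-3.8)^2 + (-4.5)^2) = sqrt(34.69) = 5.8898
|z2| = sqrt((-1.9)^2 + (-7.6)^2) = sqrt(61.37) = 7.8339
z1+z2 = -5.7000 - 12.1000i
|z1+z2| = sqrt(178.9) = 13.3754
|z1|+|z2| = 5.8898 + 7.8339 = 13.7237

|z1+z2| = 13.3754 ≤ |z1|+|z2| = 13.7237 (verified)


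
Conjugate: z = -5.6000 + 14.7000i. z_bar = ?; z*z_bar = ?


z_bar = -5.6000 - 14.7000i
z*z_bar = (-5.6)^2 + 14.7^2 = 31.36 + 216.09 = 247.45

z_bar = -5.6000 - 14.7000i, z*z_bar = 247.45


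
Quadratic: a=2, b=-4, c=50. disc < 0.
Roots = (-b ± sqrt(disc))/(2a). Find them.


disc = (-4)^2 - 4*2*50 = 16 - 400 = -384
sqrt(|disc|) = sqrt(384) = 19.5959
Real part = 4/(2*2) = 1.0000
Imag part = 19.5959/(2*2) = 4.8990

1.0000 ± 4.8990i


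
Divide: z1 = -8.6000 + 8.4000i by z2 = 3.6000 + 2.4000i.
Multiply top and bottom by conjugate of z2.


Conjugate of z2 = 3.6000 - 2.4000i
Numerator: (-8.6000 + 8.4000i)(3.6000 - 2.4000i) = -10.8000 + 50.8800i
Denominator: 3.6^2 + 2.4^2 = 18.72
Result = (-10.8000 + 50.8800i)/18.72

-0.5769 + 2.7179i


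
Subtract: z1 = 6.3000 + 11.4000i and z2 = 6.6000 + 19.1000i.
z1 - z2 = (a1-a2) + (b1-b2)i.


Real: 6.3 - 6.6 = -0.3
Imag: 11.4 - 19.1 = -7.7

-0.3000 - 7.7000i


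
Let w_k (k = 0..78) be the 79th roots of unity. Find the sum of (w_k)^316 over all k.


The roots are w_k = w^k with w = e^(2*pi*i/79), and (w^k)^316 = (w^316)^k.
So S = 1 + u + u^2 + ... + u^(78) with u = w^316.
316 = 4*79 + 0, so 316 is a multiple of 79 and u = (w^79)^4 = 1.
Every one of the 79 terms equals 1: S = 79

S = 79


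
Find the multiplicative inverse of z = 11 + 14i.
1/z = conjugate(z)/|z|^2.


|z|^2 = 121+196 = 317
1/z = (11 - 14i)/317

1/z = 0.0347 - 0.0442i


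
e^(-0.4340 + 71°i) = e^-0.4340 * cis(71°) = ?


e^-0.4340 = 0.6479
cos(71°) = 0.32557
sin(71°) = 0.9455
Real = 0.6479*0.32557 = 0.2109
Imag = 0.6479*0.9455 = 0.6126

0.2109 + 0.6126i


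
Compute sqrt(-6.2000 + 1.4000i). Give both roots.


|z| = sqrt(38.44+1.96) = 6.3561
sqrt((|z|+a)/2) = sqrt((6.3561+(-6.2))/2) = sqrt(0.0780) = 0.2794
sqrt((|z|-a)/2) = sqrt((6.3561-(-6.2))/2) = sqrt(6.2780) = 2.5056

±(0.2794 + 2.5056i) i.e. 0.2794 + 2.5056i and -0.2794 - 2.5056i


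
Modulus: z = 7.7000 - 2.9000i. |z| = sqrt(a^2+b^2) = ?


|z| = sqrt(7.7^2 + (-2.9)^2) = sqrt(59.29 + 8.41) = sqrt(67.7) = 8.2280

|z| = 8.2280


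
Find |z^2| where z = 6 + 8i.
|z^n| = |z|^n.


|z| = sqrt(36+64) = sqrt(100) = 10
|z^2| = |z|^2 = 10^2 = 100

|z^2| = 100


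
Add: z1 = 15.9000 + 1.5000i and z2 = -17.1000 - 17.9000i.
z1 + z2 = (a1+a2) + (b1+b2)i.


Real: 15.9 - 17.1 = -1.2
Imag: 1.5 - 17.9 = -16.4

-1.2000 - 16.4000i


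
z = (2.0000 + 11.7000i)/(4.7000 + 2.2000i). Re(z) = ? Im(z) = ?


Multiply by conjugate: (2.0000 + 11.7000i)(4.7000 - 2.2000i) / (4.7^2 + 2.2^2)
Numerator real = 2*4.7 + 11.7*2.2 = 35.14
Numerator imag = 11.7*4.7 - 2*2.2 = 50.59
Denominator = 26.93
Re(z) = 35.14/26.93 = 1.3049
Im(z) = 50.59/26.93 = 1.8786

Re(z) = 1.3049, Im(z) = 1.8786


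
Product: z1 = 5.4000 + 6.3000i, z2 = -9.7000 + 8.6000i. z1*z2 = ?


Real = 5.4*(-9.7) - 6.3*8.6 = -52.38 - 54.18 = -106.56
Imag = 5.4*8.6 - (9.7)*6.3 = 46.44 - (61.11) = -14.67

-106.5600 - 14.6700i


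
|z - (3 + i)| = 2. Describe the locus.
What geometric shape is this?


|z - z0| = r is a circle with center z0 and radius r.
Center = (3, 1), radius = 2

Circle with center (3, 1) and radius 2


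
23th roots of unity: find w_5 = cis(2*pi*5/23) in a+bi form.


Angle = 360*5/23 = 78.2609°
a = cos(78.2609°) = 0.2035
b = sin(78.2609°) = 0.9791

0.2035 + 0.9791i


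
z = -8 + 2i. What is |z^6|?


|z| = sqrt(64+4) = sqrt(68) = 8.2462
|z^6| = |z|^6 = (sqrt(68))^6 = 68^3 = 314432

|z^6| = 314432


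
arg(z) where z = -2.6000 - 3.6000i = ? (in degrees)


Re = -2.6, Im = -3.6
arg = atan2(-3.6, -2.6) = -125.8377 degrees

arg(z) = -125.8377 degrees


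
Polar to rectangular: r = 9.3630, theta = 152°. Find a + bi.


a = 9.3630*cos(152°) = 9.3630*(-0.882948) = -8.2670
b = 9.3630*sin(152°) = 9.3630*0.469472 = 4.3957

-8.2670 + 4.3957i


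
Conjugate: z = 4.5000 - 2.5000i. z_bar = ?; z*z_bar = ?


z_bar = 4.5000 + 2.5000i
z*z_bar = 4.5^2 + (-2.5)^2 = 20.25 + 6.25 = 26.5

z_bar = 4.5000 + 2.5000i, z*z_bar = 26.5


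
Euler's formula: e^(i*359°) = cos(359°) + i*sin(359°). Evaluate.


cos(359°) = 0.9998
sin(359°) = -0.0175

e^(i*359°) = 0.9998 - 0.0175i


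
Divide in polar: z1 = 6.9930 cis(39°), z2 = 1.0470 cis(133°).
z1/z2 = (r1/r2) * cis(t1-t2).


r = 6.9930 / 1.0470 = 6.6791
theta = 39° - 133° = -94° = 266° (mod 360)

6.6791 cis(266°)


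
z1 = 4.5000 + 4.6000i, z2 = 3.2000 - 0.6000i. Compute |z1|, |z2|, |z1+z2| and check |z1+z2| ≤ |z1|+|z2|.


|z1| = sqrt(4.5^2 + 4.6^2) = sqrt(41.41) = 6.4351
|z2| = sqrt(3.2^2 + (-0.6)^2) = sqrt(10.6) = 3.2558
z1+z2 = 7.7000 + 4.0000i
|z1+z2| = sqrt(75.29) = 8.6770
|z1|+|z2| = 6.4351 + 3.2558 = 9.6909

|z1+z2| = 8.6770 ≤ |z1|+|z2| = 9.6909 (verified)


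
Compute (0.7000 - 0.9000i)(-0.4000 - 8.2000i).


Real = 0.7*(-0.4) - (-0.9)*(-8.2) = -0.28 - 7.38 = -7.66
Imag = 0.7*(-8.2) - (0.4)*(-0.9) = -5.74 + 0.36 = -5.38

-7.6600 - 5.3800i


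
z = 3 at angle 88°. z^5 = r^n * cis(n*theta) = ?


r^5 = 3^5 = 243
n*theta = 5*88° = 440° = 80° (mod 360)
a = 243*cos(80°) = 42.1965
b = 243*sin(80°) = 239.3083

243 cis(80°) = 42.1965 + 239.3083i


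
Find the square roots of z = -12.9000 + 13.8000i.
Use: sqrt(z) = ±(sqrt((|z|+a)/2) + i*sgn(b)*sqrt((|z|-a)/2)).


|z| = sqrt(166.41+190.44) = 18.8905
sqrt((|z|+a)/2) = sqrt((18.8905+(-12.9))/2) = sqrt(2.9952) = 1.7307
sqrt((|z|-a)/2) = sqrt((18.8905-(-12.9))/2) = sqrt(15.8952) = 3.9869

±(1.7307 + 3.9869i) i.e. 1.7307 + 3.9869i and -1.7307 - 3.9869i


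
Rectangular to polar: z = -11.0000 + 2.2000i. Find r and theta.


r = sqrt(121+4.84) = sqrt(125.84) = 11.2178
theta = atan2(2.2, -11) = 168.6901 degrees

r = 11.2178, theta = 168.6901 degrees


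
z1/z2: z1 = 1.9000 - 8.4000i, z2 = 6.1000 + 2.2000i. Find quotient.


Conjugate of z2 = 6.1000 - 2.2000i
Numerator: (1.9000 - 8.4000i)(6.1000 - 2.2000i) = -6.8900 - 55.4200i
Denominator: 6.1^2 + 2.2^2 = 42.05
Result = (-6.8900 - 55.4200i)/42.05

-0.1639 - 1.3180i


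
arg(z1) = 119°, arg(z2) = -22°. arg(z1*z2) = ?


arg(z1*z2) = 119° - 22° = 97°
Normalized to (-180°, 180°]: 97°

97°


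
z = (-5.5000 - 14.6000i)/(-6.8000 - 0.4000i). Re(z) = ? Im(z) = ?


Multiply by conjugate: (-5.5000 - 14.6000i)(-6.8000 + 0.4000i) / ((-6.8)^2 + (-0.4)^2)
Numerator real = -5.5*(-6.8) - (14.6)*(-0.4) = 43.24
Numerator imag = -14.6*(-6.8) - (-5.5)*(-0.4) = 97.08
Denominator = 46.4
Re(z) = 43.24/46.4 = 0.9319
Im(z) = 97.08/46.4 = 2.0922

Re(z) = 0.9319, Im(z) = 2.0922


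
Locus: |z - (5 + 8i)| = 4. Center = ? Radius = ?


|z - z0| = r is a circle with center z0 and radius r.
Center = (5, 8), radius = 4

Circle with center (5, 8) and radius 4


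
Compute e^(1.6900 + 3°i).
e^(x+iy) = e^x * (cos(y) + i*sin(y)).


e^1.6900 = 5.4195
cos(3°) = 0.99863
sin(3°) = 0.052336
Real = 5.4195*0.99863 = 5.4121
Imag = 5.4195*0.052336 = 0.2836

5.4121 + 0.2836i


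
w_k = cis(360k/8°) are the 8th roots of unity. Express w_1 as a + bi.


Angle = 360*1/8 = 45°
a = cos(45°) = 0.7071
b = sin(45°) = 0.7071

0.7071 + 0.7071i


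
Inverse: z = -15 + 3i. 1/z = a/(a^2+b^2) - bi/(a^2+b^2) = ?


|z|^2 = 225+9 = 234
1/z = (-15 - 3i)/234

1/z = -0.0641 - 0.0128i


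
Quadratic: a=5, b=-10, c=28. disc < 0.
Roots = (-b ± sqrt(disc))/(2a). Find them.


disc = (-10)^2 - 4*5*28 = 100 - 560 = -460
sqrt(|disc|) = sqrt(460) = 21.4476
Real part = 10/(2*5) = 1.0000
Imag part = 21.4476/(2*5) = 2.1448

1.0000 ± 2.1448i


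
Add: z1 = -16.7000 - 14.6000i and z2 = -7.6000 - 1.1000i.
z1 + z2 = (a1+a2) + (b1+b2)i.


Real: -16.7 - 7.6 = -24.3
Imag: -14.6 - 1.1 = -15.7

-24.3000 - 15.7000i


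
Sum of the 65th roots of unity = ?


The sum of all 65th roots of unity is 0.
Geometric series: (1 - w^65)/(1 - w) = (1-1)/(1-w) = 0 since w^65 = 1, w ≠ 1.
Alternatively: coefficient of z^64 in z^65 - 1 is 0.

0


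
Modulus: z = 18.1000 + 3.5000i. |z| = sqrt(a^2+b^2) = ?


|z| = sqrt(18.1^2 + 3.5^2) = sqrt(327.61 + 12.25) = sqrt(339.86) = 18.4353

|z| = 18.4353


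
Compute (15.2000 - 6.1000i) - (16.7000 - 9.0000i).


Real: 15.2 - 16.7 = -1.5
Imag: -6.1 + 9 = 2.9

-1.5000 + 2.9000i


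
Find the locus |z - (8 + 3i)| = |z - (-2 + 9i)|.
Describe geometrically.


Equal distances means the locus is the perpendicular bisector of z1 and z2.
Midpoint = ((8+(-2))/2, (3+9)/2) = (3.0000, 6.0000)

Perpendicular bisector through (3.0000, 6.0000)


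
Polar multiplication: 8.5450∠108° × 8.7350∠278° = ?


r = 8.5450 * 8.7350 = 74.6406
theta = 108° + 278° = 386° = 26° (mod 360)

74.6406 cis(26°)


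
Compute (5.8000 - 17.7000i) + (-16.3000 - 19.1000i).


Real: 5.8 - 16.3 = -10.5
Imag: -17.7 - 19.1 = -36.8

-10.5000 - 36.8000i


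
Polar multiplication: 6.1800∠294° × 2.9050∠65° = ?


r = 6.1800 * 2.9050 = 17.9529
theta = 294° + 65° = 359° = 359° (mod 360)

17.9529 cis(359°)


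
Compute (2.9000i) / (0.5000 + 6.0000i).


Conjugate of z2 = 0.5000 - 6.0000i
Numerator: (2.9000i)(0.5000 - 6.0000i) = 17.4000 + 1.4500i
Denominator: 0.5^2 + 6^2 = 36.25
Result = (17.4000 + 1.4500i)/36.25

0.4800 + 0.0400i


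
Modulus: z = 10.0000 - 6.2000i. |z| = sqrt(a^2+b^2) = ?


|z| = sqrt(10^2 + (-6.2)^2) = sqrt(100 + 38.44) = sqrt(138.44) = 11.7661

|z| = 11.7661


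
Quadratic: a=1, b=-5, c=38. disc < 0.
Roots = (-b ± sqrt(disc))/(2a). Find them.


disc = (-5)^2 - 4*1*38 = 25 - 152 = -127
sqrt(|disc|) = sqrt(127) = 11.2694
Real part = 5/(2*1) = 2.5000
Imag part = 11.2694/(2*1) = 5.6347

2.5000 ± 5.6347i


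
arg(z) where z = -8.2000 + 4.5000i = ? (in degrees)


Re = -8.2, Im = 4.5
arg = atan2(4.5, -8.2) = 151.2429 degrees

arg(z) = 151.2429 degrees


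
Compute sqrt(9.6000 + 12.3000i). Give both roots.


|z| = sqrt(92.16+151.29) = 15.6029
sqrt((|z|+a)/2) = sqrt((15.6029+9.6)/2) = sqrt(12.6014) = 3.5499
sqrt((|z|-a)/2) = sqrt((15.6029-9.6)/2) = sqrt(3.0014) = 1.7325

±(3.5499 + 1.7325i) i.e. 3.5499 + 1.7325i and -3.5499 - 1.7325i


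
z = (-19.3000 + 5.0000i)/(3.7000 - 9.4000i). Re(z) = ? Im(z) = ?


Multiply by conjugate: (-19.3000 + 5.0000i)(3.7000 + 9.4000i) / (3.7^2 + (-9.4)^2)
Numerator real = -19.3*3.7 + 5*(-9.4) = -118.41
Numerator imag = 5*3.7 - (-19.3)*(-9.4) = -162.92
Denominator = 102.05
Re(z) = -118.41/102.05 = -1.1603
Im(z) = -162.92/102.05 = -1.5965

Re(z) = -1.1603, Im(z) = -1.5965


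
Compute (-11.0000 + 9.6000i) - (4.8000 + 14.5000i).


Real: -11 - 4.8 = -15.8
Imag: 9.6 - 14.5 = -4.9

-15.8000 - 4.9000i


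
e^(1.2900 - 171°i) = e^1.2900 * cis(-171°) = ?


e^1.2900 = 3.6328
cos(-171°) = -0.9877
sin(-171°) = -0.15643
Real = 3.6328*(-0.9877) = -3.5881
Imag = 3.6328*(-0.15643) = -0.5683

-3.5881 - 0.5683i


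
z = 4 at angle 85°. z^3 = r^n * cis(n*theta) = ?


r^3 = 4^3 = 64
n*theta = 3*85° = 255° = 255° (mod 360)
a = 64*cos(255°) = -16.5644
b = 64*sin(255°) = -61.8193

64 cis(255°) = -16.5644 - 61.8193i


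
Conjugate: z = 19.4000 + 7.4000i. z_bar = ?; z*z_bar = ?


z_bar = 19.4000 - 7.4000i
z*z_bar = 19.4^2 + 7.4^2 = 376.36 + 54.76 = 431.12

z_bar = 19.4000 - 7.4000i, z*z_bar = 431.12


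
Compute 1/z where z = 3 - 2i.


|z|^2 = 9+4 = 13
1/z = (3 + 2i)/13

1/z = 0.2308 + 0.1538i


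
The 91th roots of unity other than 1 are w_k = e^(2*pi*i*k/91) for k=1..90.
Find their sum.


With w = e^(2*pi*i/91), all 91 of the 91th roots of unity w^0 = 1, w, ..., w^(90) sum to 0: 1 + w + ... + w^(90) = (1 - w^91)/(1 - w) = 0 since w^91 = 1, w ≠ 1.
Removing the root 1: w + w^2 + ... + w^(90) = 0 - 1 = -1

Sum = -1


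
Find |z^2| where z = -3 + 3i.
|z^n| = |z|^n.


|z| = sqrt(9+9) = sqrt(18) = 4.2426
|z^2| = |z|^2 = (sqrt(18))^2 = 18

|z^2| = 18


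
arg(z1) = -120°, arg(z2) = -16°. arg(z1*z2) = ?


arg(z1*z2) = -120° - 16° = -136°
Normalized to (-180°, 180°]: -136°

-136°


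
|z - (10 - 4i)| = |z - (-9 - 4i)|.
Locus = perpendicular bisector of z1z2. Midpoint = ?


Equal distances means the locus is the perpendicular bisector of z1 and z2.
Midpoint = ((10+(-9))/2, (-4+(-4))/2) = (0.5000, -4.0000)

Perpendicular bisector through (0.5000, -4.0000)


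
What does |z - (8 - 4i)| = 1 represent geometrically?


|z - z0| = r is a circle with center z0 and radius r.
Center = (8, -4), radius = 1

Circle with center (8, -4) and radius 1


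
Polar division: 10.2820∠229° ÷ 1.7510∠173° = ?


r = 10.2820 / 1.7510 = 5.8721
theta = 229° - 173° = 56° = 56° (mod 360)

5.8721 cis(56°)


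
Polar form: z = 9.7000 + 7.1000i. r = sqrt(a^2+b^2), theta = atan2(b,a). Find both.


r = sqrt(94.09+50.41) = sqrt(144.5) = 12.0208
theta = atan2(7.1, 9.7) = 36.2026 degrees

r = 12.0208, theta = 36.2026 degrees


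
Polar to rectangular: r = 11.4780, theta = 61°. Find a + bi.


a = 11.4780*cos(61°) = 11.4780*0.48481 = 5.5646
b = 11.4780*sin(61°) = 11.4780*0.87462 = 10.0389

5.5646 + 10.0389i


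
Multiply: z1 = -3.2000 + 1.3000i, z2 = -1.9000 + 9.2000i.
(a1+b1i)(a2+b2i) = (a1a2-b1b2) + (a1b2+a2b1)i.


Real = -3.2*(-1.9) - 1.3*9.2 = 6.08 - 11.96 = -5.88
Imag = -3.2*9.2 - (1.9)*1.3 = -29.44 - (2.47) = -31.91

-5.8800 - 31.9100i


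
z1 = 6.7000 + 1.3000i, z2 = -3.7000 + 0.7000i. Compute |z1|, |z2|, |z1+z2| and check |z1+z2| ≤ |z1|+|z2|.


|z1| = sqrt(6.7^2 + 1.3^2) = sqrt(46.58) = 6.8250
|z2| = sqrt((-3.7)^2 + 0.7^2) = sqrt(14.18) = 3.7656
z1+z2 = 3.0000 + 2.0000i
|z1+z2| = sqrt(13) = 3.6056
|z1|+|z2| = 6.8250 + 3.7656 = 10.5906

|z1+z2| = 3.6056 ≤ |z1|+|z2| = 10.5906 (verified)


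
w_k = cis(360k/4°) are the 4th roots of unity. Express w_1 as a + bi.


Angle = 360*1/4 = 90°
a = cos(90°) = 0
b = sin(90°) = 1.0000

0 + 1.0000i


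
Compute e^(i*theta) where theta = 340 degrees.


cos(340°) = 0.9397
sin(340°) = -0.3420

e^(i*340°) = 0.9397 - 0.3420i


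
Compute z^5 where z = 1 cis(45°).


r^5 = 1^5 = 1
n*theta = 5*45° = 225° = 225° (mod 360)
a = 1*cos(225°) = -0.7071
b = 1*sin(225°) = -0.7071

1 cis(225°) = -0.7071 - 0.7071i


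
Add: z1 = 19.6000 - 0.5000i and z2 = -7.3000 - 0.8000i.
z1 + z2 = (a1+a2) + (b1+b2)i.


Real: 19.6 - 7.3 = 12.3
Imag: -0.5 - 0.8 = -1.3

12.3000 - 1.3000i


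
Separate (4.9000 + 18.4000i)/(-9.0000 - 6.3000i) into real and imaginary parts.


Multiply by conjugate: (4.9000 + 18.4000i)(-9.0000 + 6.3000i) / ((-9)^2 + (-6.3)^2)
Numerator real = 4.9*(-9) + 18.4*(-6.3) = -160.02
Numerator imag = 18.4*(-9) - 4.9*(-6.3) = -134.73
Denominator = 120.69
Re(z) = -160.02/120.69 = -1.3259
Im(z) = -134.73/120.69 = -1.1163

Re(z) = -1.3259, Im(z) = -1.1163


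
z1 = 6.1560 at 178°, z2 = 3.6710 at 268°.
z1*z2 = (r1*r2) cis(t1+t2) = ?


r = 6.1560 * 3.6710 = 22.5987
theta = 178° + 268° = 446° = 86° (mod 360)

22.5987 cis(86°)


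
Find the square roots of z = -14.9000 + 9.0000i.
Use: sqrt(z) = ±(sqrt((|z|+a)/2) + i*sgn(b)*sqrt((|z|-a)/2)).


|z| = sqrt(222.01+81) = 17.4072
sqrt((|z|+a)/2) = sqrt((17.4072+(-14.9))/2) = sqrt(1.2536) = 1.1196
sqrt((|z|-a)/2) = sqrt((17.4072-(-14.9))/2) = sqrt(16.1536) = 4.0192

±(1.1196 + 4.0192i) i.e. 1.1196 + 4.0192i and -1.1196 - 4.0192i


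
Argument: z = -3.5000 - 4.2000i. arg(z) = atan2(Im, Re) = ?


Re = -3.5, Im = -4.2
arg = atan2(-4.2, -3.5) = -129.8056 degrees

arg(z) = -129.8056 degrees


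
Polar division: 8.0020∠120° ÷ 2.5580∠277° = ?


r = 8.0020 / 2.5580 = 3.1282
theta = 120° - 277° = -157° = 203° (mod 360)

3.1282 cis(203°)


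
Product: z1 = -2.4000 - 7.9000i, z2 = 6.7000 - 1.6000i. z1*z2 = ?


Real = -2.4*6.7 - (-7.9)*(-1.6) = -16.08 - 12.64 = -28.72
Imag = -2.4*(-1.6) + 6.7*(-7.9) = 3.84 - (52.93) = -49.09

-28.7200 - 49.0900i


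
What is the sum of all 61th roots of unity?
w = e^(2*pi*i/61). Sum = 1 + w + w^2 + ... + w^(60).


The sum of all 61th roots of unity is 0.
Geometric series: (1 - w^61)/(1 - w) = (1-1)/(1-w) = 0 since w^61 = 1, w ≠ 1.
Alternatively: coefficient of z^60 in z^61 - 1 is 0.

0


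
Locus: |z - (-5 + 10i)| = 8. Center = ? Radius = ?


|z - z0| = r is a circle with center z0 and radius r.
Center = (-5, 10), radius = 8

Circle with center (-5, 10) and radius 8


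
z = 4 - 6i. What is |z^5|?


|z| = sqrt(16+36) = sqrt(52) = 7.2111
|z^5| = |z|^5 = (sqrt(52))^5 = 52^2 * sqrt(52) = 2704*sqrt(52)

|z^5| = 2704*sqrt(52) ≈ 19498.8213


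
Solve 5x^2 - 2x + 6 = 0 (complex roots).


disc = (-2)^2 - 4*5*6 = 4 - 120 = -116
sqrt(|disc|) = sqrt(116) = 10.7703
Real part = 2/(2*5) = 0.2000
Imag part = 10.7703/(2*5) = 1.0770

0.2000 ± 1.0770i


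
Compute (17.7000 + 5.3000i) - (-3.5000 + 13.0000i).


Real: 17.7 + 3.5 = 21.2
Imag: 5.3 - 13 = -7.7

21.2000 - 7.7000i


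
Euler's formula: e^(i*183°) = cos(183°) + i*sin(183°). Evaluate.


cos(183°) = -0.9986
sin(183°) = -0.0523

e^(i*183°) = -0.9986 - 0.0523i


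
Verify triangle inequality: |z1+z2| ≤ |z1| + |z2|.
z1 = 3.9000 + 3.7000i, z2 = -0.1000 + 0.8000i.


|z1| = sqrt(3.9^2 + 3.7^2) = sqrt(28.9) = 5.3759
|z2| = sqrt((-0.1)^2 + 0.8^2) = sqrt(0.65) = 0.8062
z1+z2 = 3.8000 + 4.5000i
|z1+z2| = sqrt(34.69) = 5.8898
|z1|+|z2| = 5.3759 + 0.8062 = 6.1821

|z1+z2| = 5.8898 ≤ |z1|+|z2| = 6.1821 (verified)


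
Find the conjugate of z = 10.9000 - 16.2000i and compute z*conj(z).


z_bar = 10.9000 + 16.2000i
z*z_bar = 10.9^2 + (-16.2)^2 = 118.81 + 262.44 = 381.25

z_bar = 10.9000 + 16.2000i, z*z_bar = 381.25


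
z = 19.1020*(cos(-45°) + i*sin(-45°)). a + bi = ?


a = 19.1020*cos(-45°) = 19.1020*0.70711 = 13.5072
b = 19.1020*sin(-45°) = 19.1020*(-0.70711) = -13.5072

13.5072 - 13.5072i


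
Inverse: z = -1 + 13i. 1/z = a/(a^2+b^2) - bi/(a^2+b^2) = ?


|z|^2 = 1+169 = 170
1/z = (-1 - 13i)/170

1/z = -0.0059 - 0.0765i


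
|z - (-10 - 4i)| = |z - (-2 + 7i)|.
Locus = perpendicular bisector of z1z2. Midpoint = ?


Equal distances means the locus is the perpendicular bisector of z1 and z2.
Midpoint = ((-10+(-2))/2, (-4+7)/2) = (-6.0000, 1.5000)

Perpendicular bisector through (-6.0000, 1.5000)


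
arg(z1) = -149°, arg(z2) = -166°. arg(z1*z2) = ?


arg(z1*z2) = -149° - 166° = -315°
Normalized to (-180°, 180°]: 45°

45°


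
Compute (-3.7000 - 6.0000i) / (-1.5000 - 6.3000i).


Conjugate of z2 = -1.5000 + 6.3000i
Numerator: (-3.7000 - 6.0000i)(-1.5000 + 6.3000i) = 43.3500 - 14.3100i
Denominator: (-1.5)^2 + (-6.3)^2 = 41.94
Result = (43.3500 - 14.3100i)/41.94

1.0336 - 0.3412i


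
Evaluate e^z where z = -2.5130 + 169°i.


e^-2.5130 = 0.0810
cos(169°) = -0.9816
sin(169°) = 0.1908
Real = 0.0810*(-0.9816) = -0.0795
Imag = 0.0810*0.1908 = 0.0155

-0.0795 + 0.0155i


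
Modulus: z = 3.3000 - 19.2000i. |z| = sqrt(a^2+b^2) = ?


|z| = sqrt(3.3^2 + (-19.2)^2) = sqrt(10.89 + 368.64) = sqrt(379.53) = 19.4815

|z| = 19.4815


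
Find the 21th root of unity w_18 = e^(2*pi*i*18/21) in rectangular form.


Angle = 360*18/21 = 308.5714°
a = cos(308.5714°) = 0.6235
b = sin(308.5714°) = -0.7818

0.6235 - 0.7818i


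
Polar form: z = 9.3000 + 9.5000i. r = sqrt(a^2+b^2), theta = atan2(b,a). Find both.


r = sqrt(86.49+90.25) = sqrt(176.74) = 13.2944
theta = atan2(9.5, 9.3) = 45.6095 degrees

r = 13.2944, theta = 45.6095 degrees


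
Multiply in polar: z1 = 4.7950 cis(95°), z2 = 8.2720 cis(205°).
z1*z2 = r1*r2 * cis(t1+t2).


r = 4.7950 * 8.2720 = 39.6642
theta = 95° + 205° = 300° = 300° (mod 360)

39.6642 cis(300°)


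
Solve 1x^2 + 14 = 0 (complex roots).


disc = 0^2 - 4*1*14 = 0 - 56 = -56
sqrt(|disc|) = sqrt(56) = 7.4833
Real part = 0/(2*1) = 0
Imag part = 7.4833/(2*1) = 3.7417

0 ± 3.7417i


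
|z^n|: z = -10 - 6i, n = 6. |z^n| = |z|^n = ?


|z| = sqrt(100+36) = sqrt(136) = 11.6619
|z^6| = |z|^6 = (sqrt(136))^6 = 136^3 = 2515456

|z^6| = 2515456


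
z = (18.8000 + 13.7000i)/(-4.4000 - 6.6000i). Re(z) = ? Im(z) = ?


Multiply by conjugate: (18.8000 + 13.7000i)(-4.4000 + 6.6000i) / ((-4.4)^2 + (-6.6)^2)
Numerator real = 18.8*(-4.4) + 13.7*(-6.6) = -173.14
Numerator imag = 13.7*(-4.4) - 18.8*(-6.6) = 63.8
Denominator = 62.92
Re(z) = -173.14/62.92 = -2.7517
Im(z) = 63.8/62.92 = 1.0140

Re(z) = -2.7517, Im(z) = 1.0140


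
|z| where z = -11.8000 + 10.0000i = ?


|z| = sqrt((-11.8)^2 + 10^2) = sqrt(139.24 + 100) = sqrt(239.24) = 15.4674

|z| = 15.4674


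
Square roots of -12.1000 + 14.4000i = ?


|z| = sqrt(146.41+207.36) = 18.8088
sqrt((|z|+a)/2) = sqrt((18.8088+(-12.1))/2) = sqrt(3.3544) = 1.8315
sqrt((|z|-a)/2) = sqrt((18.8088-(-12.1))/2) = sqrt(15.4544) = 3.9312

±(1.8315 + 3.9312i) i.e. 1.8315 + 3.9312i and -1.8315 - 3.9312i


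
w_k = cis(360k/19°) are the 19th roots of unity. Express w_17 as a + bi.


Angle = 360*17/19 = 322.1053°
a = cos(322.1053°) = 0.7891
b = sin(322.1053°) = -0.6142

0.7891 - 0.6142i


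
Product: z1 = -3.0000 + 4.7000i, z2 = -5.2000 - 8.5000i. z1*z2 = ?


Real = -3*(-5.2) - 4.7*(-8.5) = 15.6 - (-39.95) = 55.55
Imag = -3*(-8.5) - (5.2)*4.7 = 25.5 - (24.44) = 1.06

55.5500 + 1.0600i


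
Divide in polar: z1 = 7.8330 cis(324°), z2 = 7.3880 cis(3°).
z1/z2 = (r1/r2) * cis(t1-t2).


r = 7.8330 / 7.3880 = 1.0602
theta = 324° - 3° = 321° = 321° (mod 360)

1.0602 cis(321°)


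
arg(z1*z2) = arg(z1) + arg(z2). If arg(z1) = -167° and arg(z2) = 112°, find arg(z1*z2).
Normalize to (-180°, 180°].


arg(z1*z2) = -167° + 112° = -55°
Normalized to (-180°, 180°]: -55°

-55°


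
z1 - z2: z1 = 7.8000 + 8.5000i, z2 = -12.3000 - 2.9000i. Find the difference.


Real: 7.8 + 12.3 = 20.1
Imag: 8.5 + 2.9 = 11.4

20.1000 + 11.4000i


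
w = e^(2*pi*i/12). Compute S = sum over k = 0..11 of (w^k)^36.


The roots are w_k = w^k with w = e^(2*pi*i/12), and (w^k)^36 = (w^36)^k.
So S = 1 + u + u^2 + ... + u^(11) with u = w^36.
36 = 3*12 + 0, so 36 is a multiple of 12 and u = (w^12)^3 = 1.
Every one of the 12 terms equals 1: S = 12

S = 12


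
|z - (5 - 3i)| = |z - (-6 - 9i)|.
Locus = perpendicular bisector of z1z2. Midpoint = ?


Equal distances means the locus is the perpendicular bisector of z1 and z2.
Midpoint = ((5+(-6))/2, (-3+(-9))/2) = (-0.5000, -6.0000)

Perpendicular bisector through (-0.5000, -6.0000)


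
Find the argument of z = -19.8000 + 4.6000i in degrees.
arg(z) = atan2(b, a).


Re = -19.8, Im = 4.6
arg = atan2(4.6, -19.8) = 166.9209 degrees

arg(z) = 166.9209 degrees


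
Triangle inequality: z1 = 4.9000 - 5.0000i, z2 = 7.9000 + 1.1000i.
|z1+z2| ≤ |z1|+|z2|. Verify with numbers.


|z1| = sqrt(4.9^2 + (-5)^2) = sqrt(49.01) = 7.0007
|z2| = sqrt(7.9^2 + 1.1^2) = sqrt(63.62) = 7.9762
z1+z2 = 12.8000 - 3.9000i
|z1+z2| = sqrt(179.05) = 13.3810
|z1|+|z2| = 7.0007 + 7.9762 = 14.9769

|z1+z2| = 13.3810 ≤ |z1|+|z2| = 14.9769 (verified)


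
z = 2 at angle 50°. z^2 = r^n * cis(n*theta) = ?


r^2 = 2^2 = 4
n*theta = 2*50° = 100° = 100° (mod 360)
a = 4*cos(100°) = -0.6946
b = 4*sin(100°) = 3.9392

4 cis(100°) = -0.6946 + 3.9392i


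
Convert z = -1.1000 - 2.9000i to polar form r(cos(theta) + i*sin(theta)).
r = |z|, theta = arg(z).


r = sqrt(1.21+8.41) = sqrt(9.62) = 3.1016
theta = atan2(-2.9, -1.1) = -110.7723 degrees

r = 3.1016, theta = -110.7723 degrees


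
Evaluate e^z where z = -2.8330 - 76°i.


e^-2.8330 = 0.0588
cos(-76°) = 0.2419
sin(-76°) = -0.9703
Real = 0.0588*0.2419 = 0.0142
Imag = 0.0588*(-0.9703) = -0.0571

0.0142 - 0.0571i


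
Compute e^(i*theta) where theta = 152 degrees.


cos(152°) = -0.8829
sin(152°) = 0.4695

e^(i*152°) = -0.8829 + 0.4695i


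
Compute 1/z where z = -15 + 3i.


|z|^2 = 225+9 = 234
1/z = (-15 - 3i)/234

1/z = -0.0641 - 0.0128i


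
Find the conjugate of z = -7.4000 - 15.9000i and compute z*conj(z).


z_bar = -7.4000 + 15.9000i
z*z_bar = (-7.4)^2 + (-15.9)^2 = 54.76 + 252.81 = 307.57

z_bar = -7.4000 + 15.9000i, z*z_bar = 307.57


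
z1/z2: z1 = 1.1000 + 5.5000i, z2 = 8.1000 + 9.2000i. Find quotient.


Conjugate of z2 = 8.1000 - 9.2000i
Numerator: (1.1000 + 5.5000i)(8.1000 - 9.2000i) = 59.5100 + 34.4300i
Denominator: 8.1^2 + 9.2^2 = 150.25
Result = (59.5100 + 34.4300i)/150.25

0.3961 + 0.2292i


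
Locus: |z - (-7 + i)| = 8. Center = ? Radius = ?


|z - z0| = r is a circle with center z0 and radius r.
Center = (-7, 1), radius = 8

Circle with center (-7, 1) and radius 8


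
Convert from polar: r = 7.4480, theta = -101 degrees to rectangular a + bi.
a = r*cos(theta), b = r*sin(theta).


a = 7.4480*cos(-101°) = 7.4480*(-0.1908) = -1.4211
b = 7.4480*sin(-101°) = 7.4480*(-0.98163) = -7.3112

-1.4211 - 7.3112i


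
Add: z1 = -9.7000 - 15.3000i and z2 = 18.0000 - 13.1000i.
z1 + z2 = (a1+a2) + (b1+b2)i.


Real: -9.7 + 18 = 8.3
Imag: -15.3 - 13.1 = -28.4

8.3000 - 28.4000i


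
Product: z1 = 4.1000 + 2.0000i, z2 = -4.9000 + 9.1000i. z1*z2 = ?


Real = 4.1*(-4.9) - 2*9.1 = -20.09 - 18.2 = -38.29
Imag = 4.1*9.1 - (4.9)*2 = 37.31 - (9.8) = 27.51

-38.2900 + 27.5100i


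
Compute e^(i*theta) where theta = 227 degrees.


cos(227°) = -0.6820
sin(227°) = -0.7314

e^(i*227°) = -0.6820 - 0.7314i


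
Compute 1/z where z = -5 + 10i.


|z|^2 = 25+100 = 125
1/z = (-5 - 10i)/125

1/z = -0.0400 - 0.0800i


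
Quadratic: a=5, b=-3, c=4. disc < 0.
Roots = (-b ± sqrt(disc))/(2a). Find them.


disc = (-3)^2 - 4*5*4 = 9 - 80 = -71
sqrt(|disc|) = sqrt(71) = 8.4261
Real part = 3/(2*5) = 0.3000
Imag part = 8.4261/(2*5) = 0.8426

0.3000 ± 0.8426i
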